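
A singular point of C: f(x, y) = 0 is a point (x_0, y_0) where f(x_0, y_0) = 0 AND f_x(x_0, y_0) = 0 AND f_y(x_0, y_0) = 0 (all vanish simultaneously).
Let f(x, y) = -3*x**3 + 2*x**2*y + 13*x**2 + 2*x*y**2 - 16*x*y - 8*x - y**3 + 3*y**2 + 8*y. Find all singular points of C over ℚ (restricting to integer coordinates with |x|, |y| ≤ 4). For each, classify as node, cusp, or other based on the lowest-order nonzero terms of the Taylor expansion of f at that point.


Singular points: {(2, 2)}; classification: node.

Compute partial derivatives:
  f_x = -9*x**2 + 4*x*y + 26*x + 2*y**2 - 16*y - 8.
  f_y = 2*x**2 + 4*x*y - 16*x - 3*y**2 + 6*y + 8.
Scan x_0 ∈ {−4, ..., 4}. For each x_0, f_y(x_0, y) is a polynomial in y; find its integer roots y ∈ {−4, ..., 4}, then test f_x and f at those candidates.
  x = -4: f_y(-4, y) = -3*y**2 - 10*y + 104; no integer root y with |y| ≤ 4.
  x = -3: f_y(-3, y) = -3*y**2 - 6*y + 74; no integer root y with |y| ≤ 4.
  x = -2: f_y(-2, y) = -3*y**2 - 2*y + 48; no integer root y with |y| ≤ 4.
  x = -1: f_y(-1, y) = -3*y**2 + 2*y + 26; no integer root y with |y| ≤ 4.
  x = 0: f_y(0, y) = -3*y**2 + 6*y + 8; no integer root y with |y| ≤ 4.
  x = 1: f_y(1, y) = -3*y**2 + 10*y - 6; no integer root y with |y| ≤ 4.
  x = 2: f_y(2, y) = -3*y**2 + 14*y - 16; vanishes at y ∈ {2}. (2, 2): f_x = 0, f = 0 — SINGULAR.
  x = 3: f_y(3, y) = -3*y**2 + 18*y - 22; no integer root y with |y| ≤ 4.
  x = 4: f_y(4, y) = -3*y**2 + 22*y - 24; no integer root y with |y| ≤ 4.
Only singular point on the grid: (2, 2).
Classify: substitute x = 2 + u, y = 2 + v and expand: f = -3*u**3 + 2*u**2*v - u**2 + 2*u*v**2 - v**3 + v**2.
No constant or linear terms (consistent with a singular point). Quadratic part: -u**2 + v**2. Cubic part: -3*u**3 + 2*u**2*v + 2*u*v**2 - v**3.
The quadratic part v**2 - u**2 = (v − u)(v + u) splits into two distinct linear factors, so there are two distinct tangent lines y − 2 = ±(x − 2) — this is a node (ordinary double point).
Classification: node.


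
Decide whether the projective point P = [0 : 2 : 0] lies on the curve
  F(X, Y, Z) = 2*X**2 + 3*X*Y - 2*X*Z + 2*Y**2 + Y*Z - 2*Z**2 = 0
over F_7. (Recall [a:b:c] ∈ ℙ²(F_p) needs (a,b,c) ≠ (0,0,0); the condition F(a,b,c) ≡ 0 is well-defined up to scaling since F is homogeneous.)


F(0,2,0) ≡ 1 (mod 7); P is NOT on the curve.

Evaluate F(0, 2, 0) term-by-term (mod 7).
  2*X**2 ↦ 2·0·1·1 = 0
  3*X*Y ↦ 3·0·2·1 = 0
  -2*X*Z ↦ -2·0·1·0 = 0
  2*Y**2 ↦ 2·1·4·1 = 8
  Y*Z ↦ 1·1·2·0 = 0
  -2*Z**2 ↦ -2·1·1·0 = 0
Sum: F(0, 2, 0) = (0) + (0) + (0) + (8) + (0) + (0) = 8.
Reducing mod 7: 8 ≡ 1 (mod 7).
Since F(a, b, c) ≡ 1 ≠ 0 (mod 7), P does NOT lie on the curve.


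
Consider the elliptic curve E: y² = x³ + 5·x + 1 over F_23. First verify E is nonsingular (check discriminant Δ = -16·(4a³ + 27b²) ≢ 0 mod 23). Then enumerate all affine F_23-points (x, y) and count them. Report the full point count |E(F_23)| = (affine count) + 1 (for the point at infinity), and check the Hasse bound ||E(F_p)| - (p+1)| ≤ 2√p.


Affine points = {(0, 1), (0, 22), (4, 4), (4, 19), (5, 6), (5, 17), (8, 1), (8, 22), (9, 4), (9, 19), (10, 4), (10, 19), (12, 8), (12, 15), (13, 3), (13, 20), (14, 3), (14, 20), (15, 1), (15, 22), (17, 10), (17, 13), (18, 9), (18, 14), (19, 3), (19, 20), (21, 11), (21, 12), (22, 8), (22, 15)}; affine count = 30; |E(F_23)| = 31.

Discriminant check: Δ ∝ 4a³ + 27b² = 4·5³ + 27·1² = 4·125 + 27·1 ≡ 21 (mod 23). Nonzero ⇒ E is nonsingular.
For each x ∈ F_23, compute rhs = x³ + 5·x + 1 mod 23, then count y ∈ F_23 with y² ≡ rhs.
  x = 0: rhs = 1, matching y values: 1, 22 (2 points).
  x = 1: rhs = 7, matching y values: none (0 points).
  x = 2: rhs = 19, matching y values: none (0 points).
  x = 3: rhs = 20, matching y values: none (0 points).
  x = 4: rhs = 16, matching y values: 4, 19 (2 points).
  x = 5: rhs = 13, matching y values: 6, 17 (2 points).
  x = 6: rhs = 17, matching y values: none (0 points).
  x = 7: rhs = 11, matching y values: none (0 points).
  x = 8: rhs = 1, matching y values: 1, 22 (2 points).
  x = 9: rhs = 16, matching y values: 4, 19 (2 points).
  x = 10: rhs = 16, matching y values: 4, 19 (2 points).
  x = 11: rhs = 7, matching y values: none (0 points).
  x = 12: rhs = 18, matching y values: 8, 15 (2 points).
  x = 13: rhs = 9, matching y values: 3, 20 (2 points).
  x = 14: rhs = 9, matching y values: 3, 20 (2 points).
  x = 15: rhs = 1, matching y values: 1, 22 (2 points).
  x = 16: rhs = 14, matching y values: none (0 points).
  x = 17: rhs = 8, matching y values: 10, 13 (2 points).
  x = 18: rhs = 12, matching y values: 9, 14 (2 points).
  x = 19: rhs = 9, matching y values: 3, 20 (2 points).
  x = 20: rhs = 5, matching y values: none (0 points).
  x = 21: rhs = 6, matching y values: 11, 12 (2 points).
  x = 22: rhs = 18, matching y values: 8, 15 (2 points).
Total affine count: 30.
Full point count |E(F_23)| = 30 + 1 = 31.
Hasse bound: |31 − (23+1)| = |7| = 7 ≤ 2√23 ≈ 9.5917 ✓.


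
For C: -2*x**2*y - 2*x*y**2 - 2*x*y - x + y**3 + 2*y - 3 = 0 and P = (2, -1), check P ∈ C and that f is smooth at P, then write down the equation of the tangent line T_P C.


Tangent line at P: 7*x + y - 13 = 0.

Step 1: f(2, -1) = 0, so P lies on C.
Step 2: partial derivatives
  f_x(x, y) = -4*x*y - 2*y**2 - 2*y - 1, f_y(x, y) = -2*x**2 - 4*x*y - 2*x + 3*y**2 + 2.
  f_x(P) = 7, f_y(P) = 1 (gradient nonzero, so P is smooth).
Step 3: tangent line at P: 7·(x − 2) + 1·(y − -1) = 0.
Expanding: 7*x + y - 13 = 0.


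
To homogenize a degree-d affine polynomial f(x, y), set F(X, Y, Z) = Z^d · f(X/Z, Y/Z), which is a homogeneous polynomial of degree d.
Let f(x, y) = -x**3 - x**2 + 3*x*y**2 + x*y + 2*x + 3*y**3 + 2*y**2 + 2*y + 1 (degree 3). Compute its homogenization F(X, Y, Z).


F(X, Y, Z) = -X**3 - X**2*Z + 3*X*Y**2 + X*Y*Z + 2*X*Z**2 + 3*Y**3 + 2*Y**2*Z + 2*Y*Z**2 + Z**3

deg(f) = 3.
Substitute x = X/Z, y = Y/Z into f, then multiply by Z^3.
  monomial -1·x^3·y^0 ↦ -1·X^3·Y^0·Z^0.
  monomial -1·x^2·y^0 ↦ -1·X^2·Y^0·Z^1.
  monomial 3·x^1·y^2 ↦ 3·X^1·Y^2·Z^0.
  monomial 1·x^1·y^1 ↦ 1·X^1·Y^1·Z^1.
  monomial 2·x^1·y^0 ↦ 2·X^1·Y^0·Z^2.
  monomial 3·x^0·y^3 ↦ 3·X^0·Y^3·Z^0.
  monomial 2·x^0·y^2 ↦ 2·X^0·Y^2·Z^1.
  monomial 2·x^0·y^1 ↦ 2·X^0·Y^1·Z^2.
  monomial 1·x^0·y^0 ↦ 1·X^0·Y^0·Z^3.
Collecting: F(X, Y, Z) = -X**3 - X**2*Z + 3*X*Y**2 + X*Y*Z + 2*X*Z**2 + 3*Y**3 + 2*Y**2*Z + 2*Y*Z**2 + Z**3.


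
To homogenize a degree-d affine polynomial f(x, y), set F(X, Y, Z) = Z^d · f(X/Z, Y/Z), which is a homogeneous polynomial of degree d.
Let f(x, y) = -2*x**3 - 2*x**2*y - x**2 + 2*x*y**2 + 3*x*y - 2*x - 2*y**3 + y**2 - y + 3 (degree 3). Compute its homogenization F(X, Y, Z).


F(X, Y, Z) = -2*X**3 - 2*X**2*Y - X**2*Z + 2*X*Y**2 + 3*X*Y*Z - 2*X*Z**2 - 2*Y**3 + Y**2*Z - Y*Z**2 + 3*Z**3

deg(f) = 3.
Substitute x = X/Z, y = Y/Z into f, then multiply by Z^3.
  monomial -2·x^3·y^0 ↦ -2·X^3·Y^0·Z^0.
  monomial -2·x^2·y^1 ↦ -2·X^2·Y^1·Z^0.
  monomial -1·x^2·y^0 ↦ -1·X^2·Y^0·Z^1.
  monomial 2·x^1·y^2 ↦ 2·X^1·Y^2·Z^0.
  monomial 3·x^1·y^1 ↦ 3·X^1·Y^1·Z^1.
  monomial -2·x^1·y^0 ↦ -2·X^1·Y^0·Z^2.
  monomial -2·x^0·y^3 ↦ -2·X^0·Y^3·Z^0.
  monomial 1·x^0·y^2 ↦ 1·X^0·Y^2·Z^1.
  monomial -1·x^0·y^1 ↦ -1·X^0·Y^1·Z^2.
  monomial 3·x^0·y^0 ↦ 3·X^0·Y^0·Z^3.
Collecting: F(X, Y, Z) = -2*X**3 - 2*X**2*Y - X**2*Z + 2*X*Y**2 + 3*X*Y*Z - 2*X*Z**2 - 2*Y**3 + Y**2*Z - Y*Z**2 + 3*Z**3.


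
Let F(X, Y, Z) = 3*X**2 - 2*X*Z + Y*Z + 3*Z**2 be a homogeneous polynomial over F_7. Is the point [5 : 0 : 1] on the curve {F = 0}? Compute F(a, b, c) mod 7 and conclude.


F(5,0,1) ≡ 5 (mod 7); P is NOT on the curve.

Evaluate F(5, 0, 1) term-by-term (mod 7).
  3*X**2 ↦ 3·25·1·1 = 75
  -2*X*Z ↦ -2·5·1·1 = -10
  Y*Z ↦ 1·1·0·1 = 0
  3*Z**2 ↦ 3·1·1·1 = 3
Sum: F(5, 0, 1) = (75) + (-10) + (0) + (3) = 68.
Reducing mod 7: 68 ≡ 5 (mod 7).
Since F(a, b, c) ≡ 5 ≠ 0 (mod 7), P does NOT lie on the curve.


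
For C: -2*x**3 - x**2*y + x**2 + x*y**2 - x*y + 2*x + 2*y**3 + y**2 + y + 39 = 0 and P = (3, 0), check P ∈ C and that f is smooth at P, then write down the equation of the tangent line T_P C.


Tangent line at P: -46*x - 11*y + 138 = 0.

Step 1: f(3, 0) = 0, so P lies on C.
Step 2: partial derivatives
  f_x(x, y) = -6*x**2 - 2*x*y + 2*x + y**2 - y + 2, f_y(x, y) = -x**2 + 2*x*y - x + 6*y**2 + 2*y + 1.
  f_x(P) = -46, f_y(P) = -11 (gradient nonzero, so P is smooth).
Step 3: tangent line at P: -46·(x − 3) + -11·(y − 0) = 0.
Expanding: -46*x - 11*y + 138 = 0.


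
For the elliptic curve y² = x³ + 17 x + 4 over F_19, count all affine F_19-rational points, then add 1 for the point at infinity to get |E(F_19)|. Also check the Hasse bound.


Affine points = {(0, 2), (0, 17), (3, 5), (3, 14), (5, 9), (5, 10), (8, 5), (8, 14), (12, 6), (12, 13), (13, 3), (13, 16), (15, 9), (15, 10), (17, 0), (18, 9), (18, 10)}; affine count = 17; |E(F_19)| = 18.

Discriminant check: Δ ∝ 4a³ + 27b² = 4·17³ + 27·4² = 4·4913 + 27·16 ≡ 1 (mod 19). Nonzero ⇒ E is nonsingular.
For each x ∈ F_19, compute rhs = x³ + 17·x + 4 mod 19, then count y ∈ F_19 with y² ≡ rhs.
  x = 0: rhs = 4, matching y values: 2, 17 (2 points).
  x = 1: rhs = 3, matching y values: none (0 points).
  x = 2: rhs = 8, matching y values: none (0 points).
  x = 3: rhs = 6, matching y values: 5, 14 (2 points).
  x = 4: rhs = 3, matching y values: none (0 points).
  x = 5: rhs = 5, matching y values: 9, 10 (2 points).
  x = 6: rhs = 18, matching y values: none (0 points).
  x = 7: rhs = 10, matching y values: none (0 points).
  x = 8: rhs = 6, matching y values: 5, 14 (2 points).
  x = 9: rhs = 12, matching y values: none (0 points).
  x = 10: rhs = 15, matching y values: none (0 points).
  x = 11: rhs = 2, matching y values: none (0 points).
  x = 12: rhs = 17, matching y values: 6, 13 (2 points).
  x = 13: rhs = 9, matching y values: 3, 16 (2 points).
  x = 14: rhs = 3, matching y values: none (0 points).
  x = 15: rhs = 5, matching y values: 9, 10 (2 points).
  x = 16: rhs = 2, matching y values: none (0 points).
  x = 17: rhs = 0, matching y values: 0 (1 points).
  x = 18: rhs = 5, matching y values: 9, 10 (2 points).
Total affine count: 17.
Full point count |E(F_19)| = 17 + 1 = 18.
Hasse bound: |18 − (19+1)| = |-2| = 2 ≤ 2√19 ≈ 8.7178 ✓.


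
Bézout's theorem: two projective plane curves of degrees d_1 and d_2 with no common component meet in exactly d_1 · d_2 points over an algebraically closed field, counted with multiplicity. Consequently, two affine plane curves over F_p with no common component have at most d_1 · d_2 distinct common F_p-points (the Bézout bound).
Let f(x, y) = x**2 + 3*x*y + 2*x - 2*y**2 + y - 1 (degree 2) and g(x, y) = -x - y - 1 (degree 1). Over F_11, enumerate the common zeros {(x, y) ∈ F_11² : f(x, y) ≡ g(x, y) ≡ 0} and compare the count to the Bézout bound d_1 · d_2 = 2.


Common zeros: {(7, 3), (8, 2)}; count = 2; Bézout bound = 2.

deg(f) = 2, deg(g) = 1, so Bézout bound = 2.
Scan x ∈ F_11. For each x, list the y ∈ F_11 with f(x, y) ≡ 0 and those with g(x, y) ≡ 0 (mod 11); the common zeros in that column are the intersection.
  x = 0: f ≡ 0 at y ∈ {8, 9}; g ≡ 0 at y ∈ {10}; common: ∅.
  x = 1: f ≡ 0 at y ∈ ∅; g ≡ 0 at y ∈ {9}; common: ∅.
  x = 2: f ≡ 0 at y ∈ ∅; g ≡ 0 at y ∈ {8}; common: ∅.
  x = 3: f ≡ 0 at y ∈ {1, 4}; g ≡ 0 at y ∈ {7}; common: ∅.
  x = 4: f ≡ 0 at y ∈ {3, 9}; g ≡ 0 at y ∈ {6}; common: ∅.
  x = 5: f ≡ 0 at y ∈ {4}; g ≡ 0 at y ∈ {5}; common: ∅.
  x = 6: f ≡ 0 at y ∈ {2}; g ≡ 0 at y ∈ {4}; common: ∅.
  x = 7: f ≡ 0 at y ∈ {3, 8}; g ≡ 0 at y ∈ {3}; common: {3}.
  x = 8: f ≡ 0 at y ∈ {2, 5}; g ≡ 0 at y ∈ {2}; common: {2}.
  x = 9: f ≡ 0 at y ∈ ∅; g ≡ 0 at y ∈ {1}; common: ∅.
  x = 10: f ≡ 0 at y ∈ ∅; g ≡ 0 at y ∈ {0}; common: ∅.
Collecting: common zeros = {(7, 3), (8, 2)}, so the count is 2.
Comparison with the Bézout bound: 2 ≤ 2 = deg(f)·deg(g), as expected for curves with no common component (the bound is attained).


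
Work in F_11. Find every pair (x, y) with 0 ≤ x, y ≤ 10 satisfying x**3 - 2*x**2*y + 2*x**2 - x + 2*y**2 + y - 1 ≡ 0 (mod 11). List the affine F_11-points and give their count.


Affine F_11-points: {(0, 6), (0, 10), (1, 8), (1, 9), (2, 10), (3, 6), (3, 8), (5, 9), (5, 10), (7, 4), (7, 6), (8, 1), (8, 2), (10, 8), (10, 9)}; count = 15.

For each of the 121 pairs (x, y) ∈ F_11², evaluate f(x, y) mod 11. Record the zeros.
  x = 0: [0↦10, 1↦2, 2↦9, 3↦9, 4↦2, 5↦10, 6↦0, 7↦5, 8↦3, 9↦5, 10↦0]  zeros at y ∈ {6, 10}
  x = 1: [0↦1, 1↦2, 2↦7, 3↦5, 4↦7, 5↦2, 6↦1, 7↦4, 8↦0, 9↦0, 10↦4]  zeros at y ∈ {8, 9}
  x = 2: [0↦2, 1↦8, 2↦7, 3↦10, 4↦6, 5↦6, 6↦10, 7↦7, 8↦8, 9↦2, 10↦0]  zeros at y ∈ {10}
  x = 3: [0↦8, 1↦4, 2↦4, 3↦8, 4↦5, 5↦6, 6↦0, 7↦9, 8↦0, 9↦6, 10↦5]  zeros at y ∈ {6, 8}
  x = 4: [0↦3, 1↦7, 2↦4, 3↦5, 4↦10, 5↦8, 6↦10, 7↦5, 8↦4, 9↦7, 10↦3]  zeros at y ∈ ∅
  x = 5: [0↦4, 1↦1, 2↦2, 3↦7, 4↦5, 5↦7, 6↦2, 7↦1, 8↦4, 9↦0, 10↦0]  zeros at y ∈ {9, 10}
  x = 6: [0↦6, 1↦3, 2↦4, 3↦9, 4↦7, 5↦9, 6↦4, 7↦3, 8↦6, 9↦2, 10↦2]  zeros at y ∈ ∅
  x = 7: [0↦4, 1↦8, 2↦5, 3↦6, 4↦0, 5↦9, 6↦0, 7↦6, 8↦5, 9↦8, 10↦4]  zeros at y ∈ {4, 6}
  x = 8: [0↦4, 1↦0, 2↦0, 3↦4, 4↦1, 5↦2, 6↦7, 7↦5, 8↦7, 9↦2, 10↦1]  zeros at y ∈ {1, 2}
  x = 9: [0↦1, 1↦7, 2↦6, 3↦9, 4↦5, 5↦5, 6↦9, 7↦6, 8↦7, 9↦1, 10↦10]  zeros at y ∈ ∅
  x = 10: [0↦1, 1↦2, 2↦7, 3↦5, 4↦7, 5↦2, 6↦1, 7↦4, 8↦0, 9↦0, 10↦4]  zeros at y ∈ {8, 9}
Collecting zeros: affine points = {(0, 6), (0, 10), (1, 8), (1, 9), (2, 10), (3, 6), (3, 8), (5, 9), (5, 10), (7, 4), (7, 6), (8, 1), (8, 2), (10, 8), (10, 9)}.
Total count |C(F_11)_aff| = 15.


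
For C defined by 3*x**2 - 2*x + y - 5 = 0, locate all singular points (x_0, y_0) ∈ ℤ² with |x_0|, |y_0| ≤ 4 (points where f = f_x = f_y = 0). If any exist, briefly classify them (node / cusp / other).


No singular points in the scanned grid; C is smooth there.

Compute partial derivatives:
  f_x = 6*x - 2.
  f_y = 1.
f_y = 1 is a nonzero constant, so f_y never vanishes: no point (x, y) can satisfy f = f_x = f_y = 0. In particular no (x, y) ∈ {−4, ..., 4}² is singular; the curve is smooth.


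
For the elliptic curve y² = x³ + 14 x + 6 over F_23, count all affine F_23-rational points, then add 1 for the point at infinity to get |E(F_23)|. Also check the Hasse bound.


Affine points = {(0, 11), (0, 12), (3, 11), (3, 12), (8, 3), (8, 20), (12, 4), (12, 19), (13, 4), (13, 19), (14, 5), (14, 18), (15, 7), (15, 16), (16, 5), (16, 18), (18, 8), (18, 15), (19, 1), (19, 22), (20, 11), (20, 12), (21, 4), (21, 19)}; affine count = 24; |E(F_23)| = 25.

Discriminant check: Δ ∝ 4a³ + 27b² = 4·14³ + 27·6² = 4·2744 + 27·36 ≡ 11 (mod 23). Nonzero ⇒ E is nonsingular.
For each x ∈ F_23, compute rhs = x³ + 14·x + 6 mod 23, then count y ∈ F_23 with y² ≡ rhs.
  x = 0: rhs = 6, matching y values: 11, 12 (2 points).
  x = 1: rhs = 21, matching y values: none (0 points).
  x = 2: rhs = 19, matching y values: none (0 points).
  x = 3: rhs = 6, matching y values: 11, 12 (2 points).
  x = 4: rhs = 11, matching y values: none (0 points).
  x = 5: rhs = 17, matching y values: none (0 points).
  x = 6: rhs = 7, matching y values: none (0 points).
  x = 7: rhs = 10, matching y values: none (0 points).
  x = 8: rhs = 9, matching y values: 3, 20 (2 points).
  x = 9: rhs = 10, matching y values: none (0 points).
  x = 10: rhs = 19, matching y values: none (0 points).
  x = 11: rhs = 19, matching y values: none (0 points).
  x = 12: rhs = 16, matching y values: 4, 19 (2 points).
  x = 13: rhs = 16, matching y values: 4, 19 (2 points).
  x = 14: rhs = 2, matching y values: 5, 18 (2 points).
  x = 15: rhs = 3, matching y values: 7, 16 (2 points).
  x = 16: rhs = 2, matching y values: 5, 18 (2 points).
  x = 17: rhs = 5, matching y values: none (0 points).
  x = 18: rhs = 18, matching y values: 8, 15 (2 points).
  x = 19: rhs = 1, matching y values: 1, 22 (2 points).
  x = 20: rhs = 6, matching y values: 11, 12 (2 points).
  x = 21: rhs = 16, matching y values: 4, 19 (2 points).
  x = 22: rhs = 14, matching y values: none (0 points).
Total affine count: 24.
Full point count |E(F_23)| = 24 + 1 = 25.
Hasse bound: |25 − (23+1)| = |1| = 1 ≤ 2√23 ≈ 9.5917 ✓.


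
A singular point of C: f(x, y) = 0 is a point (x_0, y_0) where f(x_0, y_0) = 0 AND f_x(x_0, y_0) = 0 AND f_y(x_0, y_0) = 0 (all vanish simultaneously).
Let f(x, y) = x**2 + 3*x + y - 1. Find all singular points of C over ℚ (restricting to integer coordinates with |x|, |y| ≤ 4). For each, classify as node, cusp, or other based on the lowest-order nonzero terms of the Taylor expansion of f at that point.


No singular points in the scanned grid; C is smooth there.

Compute partial derivatives:
  f_x = 2*x + 3.
  f_y = 1.
f_y = 1 is a nonzero constant, so f_y never vanishes: no point (x, y) can satisfy f = f_x = f_y = 0. In particular no (x, y) ∈ {−4, ..., 4}² is singular; the curve is smooth.


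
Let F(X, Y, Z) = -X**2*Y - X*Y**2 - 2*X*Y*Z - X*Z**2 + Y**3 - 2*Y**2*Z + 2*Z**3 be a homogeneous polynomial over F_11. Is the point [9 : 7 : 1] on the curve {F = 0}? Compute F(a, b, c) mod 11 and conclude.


F(9,7,1) ≡ 6 (mod 11); P is NOT on the curve.

Evaluate F(9, 7, 1) term-by-term (mod 11).
  -X**2*Y ↦ -1·81·7·1 = -567
  -X*Y**2 ↦ -1·9·49·1 = -441
  -2*X*Y*Z ↦ -2·9·7·1 = -126
  -X*Z**2 ↦ -1·9·1·1 = -9
  Y**3 ↦ 1·1·343·1 = 343
  -2*Y**2*Z ↦ -2·1·49·1 = -98
  2*Z**3 ↦ 2·1·1·1 = 2
Sum: F(9, 7, 1) = (-567) + (-441) + (-126) + (-9) + (343) + (-98) + (2) = -896.
Reducing mod 11: -896 ≡ 6 (mod 11).
Since F(a, b, c) ≡ 6 ≠ 0 (mod 11), P does NOT lie on the curve.


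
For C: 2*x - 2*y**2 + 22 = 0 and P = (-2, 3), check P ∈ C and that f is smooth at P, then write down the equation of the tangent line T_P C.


Tangent line at P: 2*x - 12*y + 40 = 0.

Step 1: f(-2, 3) = 0, so P lies on C.
Step 2: partial derivatives
  f_x(x, y) = 2, f_y(x, y) = -4*y.
  f_x(P) = 2, f_y(P) = -12 (gradient nonzero, so P is smooth).
Step 3: tangent line at P: 2·(x − -2) + -12·(y − 3) = 0.
Expanding: 2*x - 12*y + 40 = 0.


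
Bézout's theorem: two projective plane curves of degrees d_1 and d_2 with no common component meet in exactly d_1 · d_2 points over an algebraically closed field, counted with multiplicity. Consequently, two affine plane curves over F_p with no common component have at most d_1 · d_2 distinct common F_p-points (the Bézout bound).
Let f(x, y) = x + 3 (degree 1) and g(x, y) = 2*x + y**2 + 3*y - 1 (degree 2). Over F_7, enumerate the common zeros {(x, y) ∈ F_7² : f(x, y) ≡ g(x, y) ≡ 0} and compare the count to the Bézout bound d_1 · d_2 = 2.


Common zeros: {(4, 0), (4, 4)}; count = 2; Bézout bound = 2.

deg(f) = 1, deg(g) = 2, so Bézout bound = 2.
Scan x ∈ F_7. For each x, list the y ∈ F_7 with f(x, y) ≡ 0 and those with g(x, y) ≡ 0 (mod 7); the common zeros in that column are the intersection.
  x = 0: f ≡ 0 at y ∈ ∅; g ≡ 0 at y ∈ ∅; common: ∅.
  x = 1: f ≡ 0 at y ∈ ∅; g ≡ 0 at y ∈ ∅; common: ∅.
  x = 2: f ≡ 0 at y ∈ ∅; g ≡ 0 at y ∈ {1, 3}; common: ∅.
  x = 3: f ≡ 0 at y ∈ ∅; g ≡ 0 at y ∈ ∅; common: ∅.
  x = 4: f ≡ 0 at y ∈ {0, 1, 2, 3, 4, 5, 6}; g ≡ 0 at y ∈ {0, 4}; common: {0, 4}.
  x = 5: f ≡ 0 at y ∈ ∅; g ≡ 0 at y ∈ {5, 6}; common: ∅.
  x = 6: f ≡ 0 at y ∈ ∅; g ≡ 0 at y ∈ {2}; common: ∅.
Collecting: common zeros = {(4, 0), (4, 4)}, so the count is 2.
Comparison with the Bézout bound: 2 ≤ 2 = deg(f)·deg(g), as expected for curves with no common component (the bound is attained).


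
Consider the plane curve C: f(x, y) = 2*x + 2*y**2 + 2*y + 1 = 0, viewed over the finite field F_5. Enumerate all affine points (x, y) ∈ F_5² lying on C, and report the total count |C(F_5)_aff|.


Affine F_5-points: {(0, 1), (0, 3), (1, 2), (2, 0), (2, 4)}; count = 5.

For each of the 25 pairs (x, y) ∈ F_5², evaluate f(x, y) mod 5. Record the zeros.
  x = 0: [0↦1, 1↦0, 2↦3, 3↦0, 4↦1]  zeros at y ∈ {1, 3}
  x = 1: [0↦3, 1↦2, 2↦0, 3↦2, 4↦3]  zeros at y ∈ {2}
  x = 2: [0↦0, 1↦4, 2↦2, 3↦4, 4↦0]  zeros at y ∈ {0, 4}
  x = 3: [0↦2, 1↦1, 2↦4, 3↦1, 4↦2]  zeros at y ∈ ∅
  x = 4: [0↦4, 1↦3, 2↦1, 3↦3, 4↦4]  zeros at y ∈ ∅
Collecting zeros: affine points = {(0, 1), (0, 3), (1, 2), (2, 0), (2, 4)}.
Total count |C(F_5)_aff| = 5.


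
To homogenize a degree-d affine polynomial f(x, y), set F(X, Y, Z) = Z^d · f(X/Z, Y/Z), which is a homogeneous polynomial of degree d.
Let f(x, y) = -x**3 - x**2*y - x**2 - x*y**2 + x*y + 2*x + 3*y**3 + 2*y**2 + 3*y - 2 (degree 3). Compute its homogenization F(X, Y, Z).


F(X, Y, Z) = -X**3 - X**2*Y - X**2*Z - X*Y**2 + X*Y*Z + 2*X*Z**2 + 3*Y**3 + 2*Y**2*Z + 3*Y*Z**2 - 2*Z**3

deg(f) = 3.
Substitute x = X/Z, y = Y/Z into f, then multiply by Z^3.
  monomial -1·x^3·y^0 ↦ -1·X^3·Y^0·Z^0.
  monomial -1·x^2·y^1 ↦ -1·X^2·Y^1·Z^0.
  monomial -1·x^2·y^0 ↦ -1·X^2·Y^0·Z^1.
  monomial -1·x^1·y^2 ↦ -1·X^1·Y^2·Z^0.
  monomial 1·x^1·y^1 ↦ 1·X^1·Y^1·Z^1.
  monomial 2·x^1·y^0 ↦ 2·X^1·Y^0·Z^2.
  monomial 3·x^0·y^3 ↦ 3·X^0·Y^3·Z^0.
  monomial 2·x^0·y^2 ↦ 2·X^0·Y^2·Z^1.
  monomial 3·x^0·y^1 ↦ 3·X^0·Y^1·Z^2.
  monomial -2·x^0·y^0 ↦ -2·X^0·Y^0·Z^3.
Collecting: F(X, Y, Z) = -X**3 - X**2*Y - X**2*Z - X*Y**2 + X*Y*Z + 2*X*Z**2 + 3*Y**3 + 2*Y**2*Z + 3*Y*Z**2 - 2*Z**3.


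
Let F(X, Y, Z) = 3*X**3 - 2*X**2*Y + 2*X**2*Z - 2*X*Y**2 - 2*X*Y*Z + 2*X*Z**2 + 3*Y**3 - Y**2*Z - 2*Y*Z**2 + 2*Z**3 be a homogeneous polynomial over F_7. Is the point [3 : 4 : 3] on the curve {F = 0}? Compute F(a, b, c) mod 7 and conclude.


F(3,4,3) ≡ 5 (mod 7); P is NOT on the curve.

Evaluate F(3, 4, 3) term-by-term (mod 7).
  3*X**3 ↦ 3·27·1·1 = 81
  -2*X**2*Y ↦ -2·9·4·1 = -72
  2*X**2*Z ↦ 2·9·1·3 = 54
  -2*X*Y**2 ↦ -2·3·16·1 = -96
  -2*X*Y*Z ↦ -2·3·4·3 = -72
  2*X*Z**2 ↦ 2·3·1·9 = 54
  3*Y**3 ↦ 3·1·64·1 = 192
  -Y**2*Z ↦ -1·1·16·3 = -48
  -2*Y*Z**2 ↦ -2·1·4·9 = -72
  2*Z**3 ↦ 2·1·1·27 = 54
Sum: F(3, 4, 3) = (81) + (-72) + (54) + (-96) + (-72) + (54) + (192) + (-48) + (-72) + (54) = 75.
Reducing mod 7: 75 ≡ 5 (mod 7).
Since F(a, b, c) ≡ 5 ≠ 0 (mod 7), P does NOT lie on the curve.


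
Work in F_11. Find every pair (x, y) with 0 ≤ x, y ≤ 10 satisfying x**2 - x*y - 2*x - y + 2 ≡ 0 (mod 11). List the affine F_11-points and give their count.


Affine F_11-points: {(0, 2), (1, 6), (2, 8), (3, 4), (4, 2), (5, 1), (6, 10), (7, 6), (8, 8), (9, 1)}; count = 10.

For each of the 121 pairs (x, y) ∈ F_11², evaluate f(x, y) mod 11. Record the zeros.
  x = 0: [0↦2, 1↦1, 2↦0, 3↦10, 4↦9, 5↦8, 6↦7, 7↦6, 8↦5, 9↦4, 10↦3]  zeros at y ∈ {2}
  x = 1: [0↦1, 1↦10, 2↦8, 3↦6, 4↦4, 5↦2, 6↦0, 7↦9, 8↦7, 9↦5, 10↦3]  zeros at y ∈ {6}
  x = 2: [0↦2, 1↦10, 2↦7, 3↦4, 4↦1, 5↦9, 6↦6, 7↦3, 8↦0, 9↦8, 10↦5]  zeros at y ∈ {8}
  x = 3: [0↦5, 1↦1, 2↦8, 3↦4, 4↦0, 5↦7, 6↦3, 7↦10, 8↦6, 9↦2, 10↦9]  zeros at y ∈ {4}
  x = 4: [0↦10, 1↦5, 2↦0, 3↦6, 4↦1, 5↦7, 6↦2, 7↦8, 8↦3, 9↦9, 10↦4]  zeros at y ∈ {2}
  x = 5: [0↦6, 1↦0, 2↦5, 3↦10, 4↦4, 5↦9, 6↦3, 7↦8, 8↦2, 9↦7, 10↦1]  zeros at y ∈ {1}
  x = 6: [0↦4, 1↦8, 2↦1, 3↦5, 4↦9, 5↦2, 6↦6, 7↦10, 8↦3, 9↦7, 10↦0]  zeros at y ∈ {10}
  x = 7: [0↦4, 1↦7, 2↦10, 3↦2, 4↦5, 5↦8, 6↦0, 7↦3, 8↦6, 9↦9, 10↦1]  zeros at y ∈ {6}
  x = 8: [0↦6, 1↦8, 2↦10, 3↦1, 4↦3, 5↦5, 6↦7, 7↦9, 8↦0, 9↦2, 10↦4]  zeros at y ∈ {8}
  x = 9: [0↦10, 1↦0, 2↦1, 3↦2, 4↦3, 5↦4, 6↦5, 7↦6, 8↦7, 9↦8, 10↦9]  zeros at y ∈ {1}
  x = 10: [0↦5, 1↦5, 2↦5, 3↦5, 4↦5, 5↦5, 6↦5, 7↦5, 8↦5, 9↦5, 10↦5]  zeros at y ∈ ∅
Collecting zeros: affine points = {(0, 2), (1, 6), (2, 8), (3, 4), (4, 2), (5, 1), (6, 10), (7, 6), (8, 8), (9, 1)}.
Total count |C(F_11)_aff| = 10.


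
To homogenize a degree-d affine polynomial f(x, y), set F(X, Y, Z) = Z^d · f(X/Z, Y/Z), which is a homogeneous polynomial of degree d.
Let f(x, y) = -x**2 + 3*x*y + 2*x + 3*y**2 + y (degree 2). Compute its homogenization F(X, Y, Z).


F(X, Y, Z) = -X**2 + 3*X*Y + 2*X*Z + 3*Y**2 + Y*Z

deg(f) = 2.
Substitute x = X/Z, y = Y/Z into f, then multiply by Z^2.
  monomial -1·x^2·y^0 ↦ -1·X^2·Y^0·Z^0.
  monomial 3·x^1·y^1 ↦ 3·X^1·Y^1·Z^0.
  monomial 2·x^1·y^0 ↦ 2·X^1·Y^0·Z^1.
  monomial 3·x^0·y^2 ↦ 3·X^0·Y^2·Z^0.
  monomial 1·x^0·y^1 ↦ 1·X^0·Y^1·Z^1.
Collecting: F(X, Y, Z) = -X**2 + 3*X*Y + 2*X*Z + 3*Y**2 + Y*Z.


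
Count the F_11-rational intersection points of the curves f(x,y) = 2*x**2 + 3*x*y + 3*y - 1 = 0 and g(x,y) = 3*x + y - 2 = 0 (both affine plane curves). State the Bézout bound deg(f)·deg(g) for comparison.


Common zeros: ∅; count = 0; Bézout bound = 2.

deg(f) = 2, deg(g) = 1, so Bézout bound = 2.
Scan x ∈ F_11. For each x, list the y ∈ F_11 with f(x, y) ≡ 0 and those with g(x, y) ≡ 0 (mod 11); the common zeros in that column are the intersection.
  x = 0: f ≡ 0 at y ∈ {4}; g ≡ 0 at y ∈ {2}; common: ∅.
  x = 1: f ≡ 0 at y ∈ {9}; g ≡ 0 at y ∈ {10}; common: ∅.
  x = 2: f ≡ 0 at y ∈ {9}; g ≡ 0 at y ∈ {7}; common: ∅.
  x = 3: f ≡ 0 at y ∈ {5}; g ≡ 0 at y ∈ {4}; common: ∅.
  x = 4: f ≡ 0 at y ∈ {6}; g ≡ 0 at y ∈ {1}; common: ∅.
  x = 5: f ≡ 0 at y ∈ {4}; g ≡ 0 at y ∈ {9}; common: ∅.
  x = 6: f ≡ 0 at y ∈ {5}; g ≡ 0 at y ∈ {6}; common: ∅.
  x = 7: f ≡ 0 at y ∈ {1}; g ≡ 0 at y ∈ {3}; common: ∅.
  x = 8: f ≡ 0 at y ∈ {1}; g ≡ 0 at y ∈ {0}; common: ∅.
  x = 9: f ≡ 0 at y ∈ {6}; g ≡ 0 at y ∈ {8}; common: ∅.
  x = 10: f ≡ 0 at y ∈ ∅; g ≡ 0 at y ∈ {5}; common: ∅.
Collecting: common zeros = ∅, so the count is 0.
Comparison with the Bézout bound: 0 ≤ 2 = deg(f)·deg(g), as expected for curves with no common component (the affine F_11-count falls short of the bound because intersections may lie at infinity, over extension fields, or carry multiplicity).


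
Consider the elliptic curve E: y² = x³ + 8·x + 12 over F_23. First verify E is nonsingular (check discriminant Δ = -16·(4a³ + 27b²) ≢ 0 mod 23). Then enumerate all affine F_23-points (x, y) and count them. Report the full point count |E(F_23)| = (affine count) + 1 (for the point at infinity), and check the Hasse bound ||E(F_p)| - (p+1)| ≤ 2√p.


Affine points = {(0, 9), (0, 14), (2, 6), (2, 17), (4, 4), (4, 19), (5, 4), (5, 19), (6, 0), (8, 6), (8, 17), (9, 10), (9, 13), (13, 6), (13, 17), (14, 4), (14, 19), (16, 2), (16, 21), (17, 1), (17, 22), (18, 10), (18, 13), (19, 10), (19, 13), (22, 7), (22, 16)}; affine count = 27; |E(F_23)| = 28.

Discriminant check: Δ ∝ 4a³ + 27b² = 4·8³ + 27·12² = 4·512 + 27·144 ≡ 2 (mod 23). Nonzero ⇒ E is nonsingular.
For each x ∈ F_23, compute rhs = x³ + 8·x + 12 mod 23, then count y ∈ F_23 with y² ≡ rhs.
  x = 0: rhs = 12, matching y values: 9, 14 (2 points).
  x = 1: rhs = 21, matching y values: none (0 points).
  x = 2: rhs = 13, matching y values: 6, 17 (2 points).
  x = 3: rhs = 17, matching y values: none (0 points).
  x = 4: rhs = 16, matching y values: 4, 19 (2 points).
  x = 5: rhs = 16, matching y values: 4, 19 (2 points).
  x = 6: rhs = 0, matching y values: 0 (1 points).
  x = 7: rhs = 20, matching y values: none (0 points).
  x = 8: rhs = 13, matching y values: 6, 17 (2 points).
  x = 9: rhs = 8, matching y values: 10, 13 (2 points).
  x = 10: rhs = 11, matching y values: none (0 points).
  x = 11: rhs = 5, matching y values: none (0 points).
  x = 12: rhs = 19, matching y values: none (0 points).
  x = 13: rhs = 13, matching y values: 6, 17 (2 points).
  x = 14: rhs = 16, matching y values: 4, 19 (2 points).
  x = 15: rhs = 11, matching y values: none (0 points).
  x = 16: rhs = 4, matching y values: 2, 21 (2 points).
  x = 17: rhs = 1, matching y values: 1, 22 (2 points).
  x = 18: rhs = 8, matching y values: 10, 13 (2 points).
  x = 19: rhs = 8, matching y values: 10, 13 (2 points).
  x = 20: rhs = 7, matching y values: none (0 points).
  x = 21: rhs = 11, matching y values: none (0 points).
  x = 22: rhs = 3, matching y values: 7, 16 (2 points).
Total affine count: 27.
Full point count |E(F_23)| = 27 + 1 = 28.
Hasse bound: |28 − (23+1)| = |4| = 4 ≤ 2√23 ≈ 9.5917 ✓.


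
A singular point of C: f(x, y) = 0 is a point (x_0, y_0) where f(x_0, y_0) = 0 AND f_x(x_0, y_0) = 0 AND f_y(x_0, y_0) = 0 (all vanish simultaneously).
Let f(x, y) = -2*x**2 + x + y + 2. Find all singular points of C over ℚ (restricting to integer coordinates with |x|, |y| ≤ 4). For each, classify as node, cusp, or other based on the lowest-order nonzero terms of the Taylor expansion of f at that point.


No singular points in the scanned grid; C is smooth there.

Compute partial derivatives:
  f_x = 1 - 4*x.
  f_y = 1.
f_y = 1 is a nonzero constant, so f_y never vanishes: no point (x, y) can satisfy f = f_x = f_y = 0. In particular no (x, y) ∈ {−4, ..., 4}² is singular; the curve is smooth.


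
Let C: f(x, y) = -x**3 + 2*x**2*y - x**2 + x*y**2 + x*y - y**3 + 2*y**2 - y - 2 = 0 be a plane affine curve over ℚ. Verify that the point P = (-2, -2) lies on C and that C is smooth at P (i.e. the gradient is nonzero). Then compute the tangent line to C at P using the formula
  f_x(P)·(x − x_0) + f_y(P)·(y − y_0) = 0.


Tangent line at P: 10*x - 7*y + 6 = 0.

Step 1: f(-2, -2) = 0, so P lies on C.
Step 2: partial derivatives
  f_x(x, y) = -3*x**2 + 4*x*y - 2*x + y**2 + y, f_y(x, y) = 2*x**2 + 2*x*y + x - 3*y**2 + 4*y - 1.
  f_x(P) = 10, f_y(P) = -7 (gradient nonzero, so P is smooth).
Step 3: tangent line at P: 10·(x − -2) + -7·(y − -2) = 0.
Expanding: 10*x - 7*y + 6 = 0.


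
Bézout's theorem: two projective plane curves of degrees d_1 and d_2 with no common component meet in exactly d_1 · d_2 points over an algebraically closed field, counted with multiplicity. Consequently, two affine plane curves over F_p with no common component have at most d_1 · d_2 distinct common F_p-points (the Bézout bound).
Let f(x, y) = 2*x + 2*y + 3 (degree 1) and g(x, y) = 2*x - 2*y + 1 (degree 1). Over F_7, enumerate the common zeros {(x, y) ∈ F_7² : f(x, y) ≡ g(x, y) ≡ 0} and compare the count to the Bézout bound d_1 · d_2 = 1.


Common zeros: {(6, 3)}; count = 1; Bézout bound = 1.

deg(f) = 1, deg(g) = 1, so Bézout bound = 1.
Scan x ∈ F_7. For each x, list the y ∈ F_7 with f(x, y) ≡ 0 and those with g(x, y) ≡ 0 (mod 7); the common zeros in that column are the intersection.
  x = 0: f ≡ 0 at y ∈ {2}; g ≡ 0 at y ∈ {4}; common: ∅.
  x = 1: f ≡ 0 at y ∈ {1}; g ≡ 0 at y ∈ {5}; common: ∅.
  x = 2: f ≡ 0 at y ∈ {0}; g ≡ 0 at y ∈ {6}; common: ∅.
  x = 3: f ≡ 0 at y ∈ {6}; g ≡ 0 at y ∈ {0}; common: ∅.
  x = 4: f ≡ 0 at y ∈ {5}; g ≡ 0 at y ∈ {1}; common: ∅.
  x = 5: f ≡ 0 at y ∈ {4}; g ≡ 0 at y ∈ {2}; common: ∅.
  x = 6: f ≡ 0 at y ∈ {3}; g ≡ 0 at y ∈ {3}; common: {3}.
Collecting: common zeros = {(6, 3)}, so the count is 1.
Comparison with the Bézout bound: 1 ≤ 1 = deg(f)·deg(g), as expected for curves with no common component (the bound is attained).


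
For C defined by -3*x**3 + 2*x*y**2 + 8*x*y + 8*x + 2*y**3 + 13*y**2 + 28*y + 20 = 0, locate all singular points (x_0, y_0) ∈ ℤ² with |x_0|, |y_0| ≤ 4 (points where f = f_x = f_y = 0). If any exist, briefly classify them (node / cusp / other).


Singular points: {(0, -2)}; classification: cusp.

Compute partial derivatives:
  f_x = -9*x**2 + 2*y**2 + 8*y + 8.
  f_y = 4*x*y + 8*x + 6*y**2 + 26*y + 28.
Scan x_0 ∈ {−4, ..., 4}. For each x_0, f_y(x_0, y) is a polynomial in y; find its integer roots y ∈ {−4, ..., 4}, then test f_x and f at those candidates.
  x = -4: f_y(-4, y) = 6*y**2 + 10*y - 4; vanishes at y ∈ {-2}. (-4, -2): f_x = -144 ≠ 0.
  x = -3: f_y(-3, y) = 6*y**2 + 14*y + 4; vanishes at y ∈ {-2}. (-3, -2): f_x = -81 ≠ 0.
  x = -2: f_y(-2, y) = 6*y**2 + 18*y + 12; vanishes at y ∈ {-2, -1}. (-2, -2): f_x = -36 ≠ 0; (-2, -1): f_x = -34 ≠ 0.
  x = -1: f_y(-1, y) = 6*y**2 + 22*y + 20; vanishes at y ∈ {-2}. (-1, -2): f_x = -9 ≠ 0.
  x = 0: f_y(0, y) = 6*y**2 + 26*y + 28; vanishes at y ∈ {-2}. (0, -2): f_x = 0, f = 0 — SINGULAR.
  x = 1: f_y(1, y) = 6*y**2 + 30*y + 36; vanishes at y ∈ {-3, -2}. (1, -3): f_x = -7 ≠ 0; (1, -2): f_x = -9 ≠ 0.
  x = 2: f_y(2, y) = 6*y**2 + 34*y + 44; vanishes at y ∈ {-2}. (2, -2): f_x = -36 ≠ 0.
  x = 3: f_y(3, y) = 6*y**2 + 38*y + 52; vanishes at y ∈ {-2}. (3, -2): f_x = -81 ≠ 0.
  x = 4: f_y(4, y) = 6*y**2 + 42*y + 60; vanishes at y ∈ {-2}. (4, -2): f_x = -144 ≠ 0.
Only singular point on the grid: (0, -2).
Classify: substitute x = 0 + u, y = -2 + v and expand: f = -3*u**3 + 2*u*v**2 + 2*v**3 + v**2.
No constant or linear terms (consistent with a singular point). Quadratic part: v**2. Cubic part: -3*u**3 + 2*u*v**2 + 2*v**3.
The quadratic part v**2 is a perfect square, so there is a single (double) tangent line v = 0, i.e. y = -2. Restricting the cubic part to that line (v = 0) leaves -3*u**3 ≠ 0, so f is not divisible by v and the branch is v² ≈ 3*u**3 to lowest order — this is a cusp.
Classification: cusp.


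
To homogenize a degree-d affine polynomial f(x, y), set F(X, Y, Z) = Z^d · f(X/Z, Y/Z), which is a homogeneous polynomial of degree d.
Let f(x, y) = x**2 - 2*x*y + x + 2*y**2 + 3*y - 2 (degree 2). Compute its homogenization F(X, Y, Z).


F(X, Y, Z) = X**2 - 2*X*Y + X*Z + 2*Y**2 + 3*Y*Z - 2*Z**2

deg(f) = 2.
Substitute x = X/Z, y = Y/Z into f, then multiply by Z^2.
  monomial 1·x^2·y^0 ↦ 1·X^2·Y^0·Z^0.
  monomial -2·x^1·y^1 ↦ -2·X^1·Y^1·Z^0.
  monomial 1·x^1·y^0 ↦ 1·X^1·Y^0·Z^1.
  monomial 2·x^0·y^2 ↦ 2·X^0·Y^2·Z^0.
  monomial 3·x^0·y^1 ↦ 3·X^0·Y^1·Z^1.
  monomial -2·x^0·y^0 ↦ -2·X^0·Y^0·Z^2.
Collecting: F(X, Y, Z) = X**2 - 2*X*Y + X*Z + 2*Y**2 + 3*Y*Z - 2*Z**2.


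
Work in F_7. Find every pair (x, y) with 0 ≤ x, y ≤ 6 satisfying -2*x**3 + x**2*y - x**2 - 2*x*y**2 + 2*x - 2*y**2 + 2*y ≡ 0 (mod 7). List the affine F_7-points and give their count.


Affine F_7-points: {(0, 0), (0, 1), (1, 3), (2, 2), (2, 6), (4, 2), (4, 4), (5, 2), (6, 5)}; count = 9.

For each of the 49 pairs (x, y) ∈ F_7², evaluate f(x, y) mod 7. Record the zeros.
  x = 0: [0↦0, 1↦0, 2↦3, 3↦2, 4↦4, 5↦2, 6↦3]  zeros at y ∈ {0, 1}
  x = 1: [0↦6, 1↦5, 2↦3, 3↦0, 4↦3, 5↦5, 6↦6]  zeros at y ∈ {3}
  x = 2: [0↦5, 1↦5, 2↦0, 3↦4, 4↦3, 5↦4, 6↦0]  zeros at y ∈ {2, 6}
  x = 3: [0↦6, 1↦2, 2↦3, 3↦2, 4↦6, 5↦1, 6↦1]  zeros at y ∈ ∅
  x = 4: [0↦4, 1↦5, 2↦0, 3↦3, 4↦0, 5↦5, 6↦4]  zeros at y ∈ {2, 4}
  x = 5: [0↦1, 1↦2, 2↦0, 3↦2, 4↦1, 5↦4, 6↦4]  zeros at y ∈ {2}
  x = 6: [0↦6, 1↦2, 2↦5, 3↦1, 4↦4, 5↦0, 6↦3]  zeros at y ∈ {5}
Collecting zeros: affine points = {(0, 0), (0, 1), (1, 3), (2, 2), (2, 6), (4, 2), (4, 4), (5, 2), (6, 5)}.
Total count |C(F_7)_aff| = 9.


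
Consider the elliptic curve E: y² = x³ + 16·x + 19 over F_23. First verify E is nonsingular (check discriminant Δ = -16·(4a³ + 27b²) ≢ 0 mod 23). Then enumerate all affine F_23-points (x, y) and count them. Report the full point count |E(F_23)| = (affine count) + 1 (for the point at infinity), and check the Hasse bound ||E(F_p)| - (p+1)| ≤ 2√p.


Affine points = {(1, 6), (1, 17), (2, 6), (2, 17), (3, 5), (3, 18), (4, 3), (4, 20), (6, 3), (6, 20), (9, 8), (9, 15), (10, 11), (10, 12), (11, 10), (11, 13), (13, 3), (13, 20), (15, 0), (16, 1), (16, 22), (17, 11), (17, 12), (19, 11), (19, 12), (20, 6), (20, 17), (21, 5), (21, 18), (22, 5), (22, 18)}; affine count = 31; |E(F_23)| = 32.

Discriminant check: Δ ∝ 4a³ + 27b² = 4·16³ + 27·19² = 4·4096 + 27·361 ≡ 3 (mod 23). Nonzero ⇒ E is nonsingular.
For each x ∈ F_23, compute rhs = x³ + 16·x + 19 mod 23, then count y ∈ F_23 with y² ≡ rhs.
  x = 0: rhs = 19, matching y values: none (0 points).
  x = 1: rhs = 13, matching y values: 6, 17 (2 points).
  x = 2: rhs = 13, matching y values: 6, 17 (2 points).
  x = 3: rhs = 2, matching y values: 5, 18 (2 points).
  x = 4: rhs = 9, matching y values: 3, 20 (2 points).
  x = 5: rhs = 17, matching y values: none (0 points).
  x = 6: rhs = 9, matching y values: 3, 20 (2 points).
  x = 7: rhs = 14, matching y values: none (0 points).
  x = 8: rhs = 15, matching y values: none (0 points).
  x = 9: rhs = 18, matching y values: 8, 15 (2 points).
  x = 10: rhs = 6, matching y values: 11, 12 (2 points).
  x = 11: rhs = 8, matching y values: 10, 13 (2 points).
  x = 12: rhs = 7, matching y values: none (0 points).
  x = 13: rhs = 9, matching y values: 3, 20 (2 points).
  x = 14: rhs = 20, matching y values: none (0 points).
  x = 15: rhs = 0, matching y values: 0 (1 points).
  x = 16: rhs = 1, matching y values: 1, 22 (2 points).
  x = 17: rhs = 6, matching y values: 11, 12 (2 points).
  x = 18: rhs = 21, matching y values: none (0 points).
  x = 19: rhs = 6, matching y values: 11, 12 (2 points).
  x = 20: rhs = 13, matching y values: 6, 17 (2 points).
  x = 21: rhs = 2, matching y values: 5, 18 (2 points).
  x = 22: rhs = 2, matching y values: 5, 18 (2 points).
Total affine count: 31.
Full point count |E(F_23)| = 31 + 1 = 32.
Hasse bound: |32 − (23+1)| = |8| = 8 ≤ 2√23 ≈ 9.5917 ✓.


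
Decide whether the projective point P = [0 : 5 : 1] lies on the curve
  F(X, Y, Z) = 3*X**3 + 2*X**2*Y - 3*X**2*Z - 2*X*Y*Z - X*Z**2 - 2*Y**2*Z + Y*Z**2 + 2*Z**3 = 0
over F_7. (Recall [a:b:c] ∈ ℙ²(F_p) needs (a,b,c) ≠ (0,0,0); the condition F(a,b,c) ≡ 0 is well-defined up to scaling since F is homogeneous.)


F(0,5,1) ≡ 6 (mod 7); P is NOT on the curve.

Evaluate F(0, 5, 1) term-by-term (mod 7).
  3*X**3 ↦ 3·0·1·1 = 0
  2*X**2*Y ↦ 2·0·5·1 = 0
  -3*X**2*Z ↦ -3·0·1·1 = 0
  -2*X*Y*Z ↦ -2·0·5·1 = 0
  -X*Z**2 ↦ -1·0·1·1 = 0
  -2*Y**2*Z ↦ -2·1·25·1 = -50
  Y*Z**2 ↦ 1·1·5·1 = 5
  2*Z**3 ↦ 2·1·1·1 = 2
Sum: F(0, 5, 1) = (0) + (0) + (0) + (0) + (0) + (-50) + (5) + (2) = -43.
Reducing mod 7: -43 ≡ 6 (mod 7).
Since F(a, b, c) ≡ 6 ≠ 0 (mod 7), P does NOT lie on the curve.


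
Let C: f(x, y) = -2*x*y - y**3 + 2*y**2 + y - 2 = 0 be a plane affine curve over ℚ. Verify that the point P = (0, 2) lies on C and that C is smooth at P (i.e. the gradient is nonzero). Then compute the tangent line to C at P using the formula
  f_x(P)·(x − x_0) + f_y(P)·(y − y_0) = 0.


Tangent line at P: -4*x - 3*y + 6 = 0.

Step 1: f(0, 2) = 0, so P lies on C.
Step 2: partial derivatives
  f_x(x, y) = -2*y, f_y(x, y) = -2*x - 3*y**2 + 4*y + 1.
  f_x(P) = -4, f_y(P) = -3 (gradient nonzero, so P is smooth).
Step 3: tangent line at P: -4·(x − 0) + -3·(y − 2) = 0.
Expanding: -4*x - 3*y + 6 = 0.


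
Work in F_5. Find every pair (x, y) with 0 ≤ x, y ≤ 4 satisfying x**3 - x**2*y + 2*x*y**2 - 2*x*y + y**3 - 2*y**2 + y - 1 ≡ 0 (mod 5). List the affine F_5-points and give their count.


Affine F_5-points: {(0, 4), (1, 0), (2, 4), (4, 3)}; count = 4.

For each of the 25 pairs (x, y) ∈ F_5², evaluate f(x, y) mod 5. Record the zeros.
  x = 0: [0↦4, 1↦4, 2↦1, 3↦1, 4↦0]  zeros at y ∈ {4}
  x = 1: [0↦0, 1↦4, 2↦4, 3↦1, 4↦1]  zeros at y ∈ {0}
  x = 2: [0↦2, 1↦3, 2↦4, 3↦1, 4↦0]  zeros at y ∈ {4}
  x = 3: [0↦1, 1↦2, 2↦2, 3↦2, 4↦3]  zeros at y ∈ ∅
  x = 4: [0↦3, 1↦2, 2↦4, 3↦0, 4↦1]  zeros at y ∈ {3}
Collecting zeros: affine points = {(0, 4), (1, 0), (2, 4), (4, 3)}.
Total count |C(F_5)_aff| = 4.


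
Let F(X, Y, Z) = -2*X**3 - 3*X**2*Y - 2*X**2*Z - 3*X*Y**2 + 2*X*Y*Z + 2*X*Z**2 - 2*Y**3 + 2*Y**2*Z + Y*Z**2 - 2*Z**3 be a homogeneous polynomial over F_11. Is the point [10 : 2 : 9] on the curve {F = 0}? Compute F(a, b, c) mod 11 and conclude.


F(10,2,9) ≡ 4 (mod 11); P is NOT on the curve.

Evaluate F(10, 2, 9) term-by-term (mod 11).
  -2*X**3 ↦ -2·1000·1·1 = -2000
  -3*X**2*Y ↦ -3·100·2·1 = -600
  -2*X**2*Z ↦ -2·100·1·9 = -1800
  -3*X*Y**2 ↦ -3·10·4·1 = -120
  2*X*Y*Z ↦ 2·10·2·9 = 360
  2*X*Z**2 ↦ 2·10·1·81 = 1620
  -2*Y**3 ↦ -2·1·8·1 = -16
  2*Y**2*Z ↦ 2·1·4·9 = 72
  Y*Z**2 ↦ 1·1·2·81 = 162
  -2*Z**3 ↦ -2·1·1·729 = -1458
Sum: F(10, 2, 9) = (-2000) + (-600) + (-1800) + (-120) + (360) + (1620) + (-16) + (72) + (162) + (-1458) = -3780.
Reducing mod 11: -3780 ≡ 4 (mod 11).
Since F(a, b, c) ≡ 4 ≠ 0 (mod 11), P does NOT lie on the curve.
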